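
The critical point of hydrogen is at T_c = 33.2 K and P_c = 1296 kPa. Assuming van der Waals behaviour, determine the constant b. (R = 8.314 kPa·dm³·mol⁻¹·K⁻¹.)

b ≈ 0.02662 dm³/mol

From T_c = 8a/(27Rb) and P_c = a/(27b²): b = R T_c/(8 P_c).
b = (8.314)(33.2)/(8×1296) = 276.02/10368 = 0.02662 dm³/mol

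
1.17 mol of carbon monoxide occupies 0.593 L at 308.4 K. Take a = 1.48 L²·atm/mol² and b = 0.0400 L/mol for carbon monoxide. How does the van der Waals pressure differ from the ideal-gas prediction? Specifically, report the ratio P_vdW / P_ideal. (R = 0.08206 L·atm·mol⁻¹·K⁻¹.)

Ideal: P_ideal = nRT/V = (1.17)(0.08206)(308.4)/0.593 = 49.9318 atm
vdW: P = nRT/(V − nb) − a n²/V² = 29.6095/0.546200 − 2.02597/0.351649 = 54.2100 − 5.76134 = 48.4487 atm
Ratio = 48.4487/49.9318 = 0.9703

P_vdW / P_ideal ≈ 0.9703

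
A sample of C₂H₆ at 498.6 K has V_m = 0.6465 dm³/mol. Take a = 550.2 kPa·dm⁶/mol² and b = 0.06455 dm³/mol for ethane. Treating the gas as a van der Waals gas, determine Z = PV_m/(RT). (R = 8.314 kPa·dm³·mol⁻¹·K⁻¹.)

Z ≈ 0.9056

P = RT/(V_m − b) − a/V_m² = (8.314)(498.6)/(0.6465 − 0.06455) − 550.2/(0.6465)²
  = 4145.4/0.58195 − 1316.4 = 7123.3 − 1316.4 = 5806.9 kPa
Z = PV_m/(RT) = (5806.9)(0.6465)/((8.314)(498.6)) = 3754.2/4145.4 = 0.9056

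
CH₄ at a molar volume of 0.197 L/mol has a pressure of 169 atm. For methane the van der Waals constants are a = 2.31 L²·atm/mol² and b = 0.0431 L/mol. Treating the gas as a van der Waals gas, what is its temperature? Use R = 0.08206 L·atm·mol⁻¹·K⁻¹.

T ≈ 428.6 K

T = (P + a/V_m²)(V_m − b)/R
P + a/V_m² = 169 + 2.31/(0.197)² = 228.52 atm
V_m − b = 0.197 − 0.0431 = 0.15390 L/mol
T = (228.52)(0.15390)/0.08206 = 428.6 K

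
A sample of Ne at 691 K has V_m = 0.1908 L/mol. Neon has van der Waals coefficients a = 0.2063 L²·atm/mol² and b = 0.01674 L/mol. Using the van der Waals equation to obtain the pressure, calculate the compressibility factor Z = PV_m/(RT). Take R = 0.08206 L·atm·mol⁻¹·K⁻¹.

Z ≈ 1.077

P = RT/(V_m − b) − a/V_m² = (0.08206)(691)/(0.1908 − 0.01674) − 0.2063/(0.1908)²
  = 56.703/0.17406 − 5.6669 = 325.77 − 5.6669 = 320.10 atm
Z = PV_m/(RT) = (320.10)(0.1908)/((0.08206)(691)) = 61.075/56.703 = 1.077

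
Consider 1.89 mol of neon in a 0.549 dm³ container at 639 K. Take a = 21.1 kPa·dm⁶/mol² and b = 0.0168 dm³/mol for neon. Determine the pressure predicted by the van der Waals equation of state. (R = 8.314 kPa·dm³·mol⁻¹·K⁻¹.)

P ≈ 19162 kPa

P = nRT/(V − nb) − a n²/V²
nRT/(V − nb) = (1.89)(8.314)(639)/(0.549 − 1.89×0.0168) = 10041/0.51725 = 19412 kPa
a n²/V² = (21.1)(1.89)²/(0.549)² = 250.07 kPa
P = 19412 − 250.07 = 19162 kPa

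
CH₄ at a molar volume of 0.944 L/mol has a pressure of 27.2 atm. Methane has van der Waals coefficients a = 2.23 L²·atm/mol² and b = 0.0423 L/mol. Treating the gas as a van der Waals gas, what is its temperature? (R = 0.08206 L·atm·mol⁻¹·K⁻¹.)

T ≈ 326.4 K

T = (P + a/V_m²)(V_m − b)/R
P + a/V_m² = 27.2 + 2.23/(0.944)² = 29.702 atm
V_m − b = 0.944 − 0.0423 = 0.90170 L/mol
T = (29.702)(0.90170)/0.08206 = 326.4 K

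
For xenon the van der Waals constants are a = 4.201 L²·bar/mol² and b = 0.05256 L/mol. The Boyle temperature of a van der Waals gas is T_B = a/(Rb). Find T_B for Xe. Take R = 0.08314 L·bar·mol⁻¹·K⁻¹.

T_B ≈ 961.4 K

For a van der Waals gas the second virial coefficient B₂ = b − a/(RT) vanishes at T_B = a/(Rb).
T_B = 4.201/(0.08314×0.05256) = 4.201/0.0043698 = 961.4 K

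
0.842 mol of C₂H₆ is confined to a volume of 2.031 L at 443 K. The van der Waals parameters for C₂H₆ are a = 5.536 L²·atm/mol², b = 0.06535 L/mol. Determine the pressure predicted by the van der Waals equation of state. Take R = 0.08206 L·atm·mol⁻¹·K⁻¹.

P = nRT/(V − nb) − a n²/V²
nRT/(V − nb) = (0.842)(0.08206)(443)/(2.031 − 0.842×0.06535) = 30.609/1.9760 = 15.490 atm
a n²/V² = (5.536)(0.842)²/(2.031)² = 0.95148 atm
P = 15.490 − 0.95148 = 14.54 atm

P ≈ 14.54 atm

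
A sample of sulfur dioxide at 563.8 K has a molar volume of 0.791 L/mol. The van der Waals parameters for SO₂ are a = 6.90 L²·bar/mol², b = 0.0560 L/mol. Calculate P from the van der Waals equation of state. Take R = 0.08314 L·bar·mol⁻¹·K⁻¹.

P ≈ 52.75 bar

P = RT/(V_m − b) − a/V_m²
RT/(V_m − b) = (0.08314)(563.8)/(0.791 − 0.0560) = 46.874/0.73500 = 63.774 bar
a/V_m² = 6.90/(0.791)² = 11.028 bar
P = 63.774 − 11.028 = 52.75 bar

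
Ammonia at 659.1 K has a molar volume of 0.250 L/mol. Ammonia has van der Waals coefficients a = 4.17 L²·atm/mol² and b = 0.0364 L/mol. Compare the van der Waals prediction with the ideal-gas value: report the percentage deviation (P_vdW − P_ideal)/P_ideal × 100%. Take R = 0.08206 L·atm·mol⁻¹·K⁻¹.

-13.80 %

Ideal: P_ideal = RT/V_m = (0.08206)(659.1)/0.250 = 216.343 atm
vdW: P = RT/(V_m − b) − a/V_m² = 54.0857/0.213600 − 4.17/0.0625000 = 253.210 − 66.7200 = 186.490 atm
% deviation = (186.490 − 216.343)/216.343 × 100% = -13.80%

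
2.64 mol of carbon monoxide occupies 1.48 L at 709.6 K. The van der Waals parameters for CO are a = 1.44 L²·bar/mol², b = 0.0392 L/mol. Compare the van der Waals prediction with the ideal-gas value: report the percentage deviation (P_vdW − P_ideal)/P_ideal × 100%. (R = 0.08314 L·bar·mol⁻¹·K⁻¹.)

3.16 %

Ideal: P_ideal = nRT/V = (2.64)(0.08314)(709.6)/1.48 = 105.236 bar
vdW: P = nRT/(V − nb) − a n²/V² = 155.750/1.37651 − 10.0362/2.19040 = 113.148 − 4.58190 = 108.566 bar
% deviation = (108.566 − 105.236)/105.236 × 100% = 3.16%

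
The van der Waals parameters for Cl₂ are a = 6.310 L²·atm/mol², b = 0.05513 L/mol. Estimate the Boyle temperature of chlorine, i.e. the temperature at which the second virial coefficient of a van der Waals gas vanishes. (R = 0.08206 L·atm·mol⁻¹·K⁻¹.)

T_B ≈ 1395 K

For a van der Waals gas the second virial coefficient B₂ = b − a/(RT) vanishes at T_B = a/(Rb).
T_B = 6.310/(0.08206×0.05513) = 6.310/0.0045240 = 1395 K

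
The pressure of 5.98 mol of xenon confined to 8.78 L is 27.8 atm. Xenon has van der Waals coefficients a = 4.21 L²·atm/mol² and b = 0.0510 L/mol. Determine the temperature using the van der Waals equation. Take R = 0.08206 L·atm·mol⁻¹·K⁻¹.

T ≈ 513.9 K

T = (P + a n²/V²)(V − nb)/(nR)
P + a n²/V² = 27.8 + (4.21)(5.98)²/(8.78)² = 29.753 atm
V − nb = 8.78 − (5.98)(0.0510) = 8.4750 L
T = (29.753)(8.4750)/((5.98)(0.08206)) = 513.9 K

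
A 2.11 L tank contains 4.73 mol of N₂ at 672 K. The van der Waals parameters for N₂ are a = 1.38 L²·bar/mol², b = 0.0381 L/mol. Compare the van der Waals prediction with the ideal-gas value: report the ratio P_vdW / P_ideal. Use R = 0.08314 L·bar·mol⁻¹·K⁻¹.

Ideal: P_ideal = nRT/V = (4.73)(0.08314)(672)/2.11 = 125.244 bar
vdW: P = nRT/(V − nb) − a n²/V² = 264.265/1.92979 − 30.8746/4.45210 = 136.940 − 6.93484 = 130.005 bar
Ratio = 130.005/125.244 = 1.038

P_vdW / P_ideal ≈ 1.038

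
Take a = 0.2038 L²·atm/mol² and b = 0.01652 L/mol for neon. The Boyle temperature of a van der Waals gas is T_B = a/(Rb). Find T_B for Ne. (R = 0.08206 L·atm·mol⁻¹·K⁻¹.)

For a van der Waals gas the second virial coefficient B₂ = b − a/(RT) vanishes at T_B = a/(Rb).
T_B = 0.2038/(0.08206×0.01652) = 0.2038/0.0013556 = 150.3 K

T_B ≈ 150.3 K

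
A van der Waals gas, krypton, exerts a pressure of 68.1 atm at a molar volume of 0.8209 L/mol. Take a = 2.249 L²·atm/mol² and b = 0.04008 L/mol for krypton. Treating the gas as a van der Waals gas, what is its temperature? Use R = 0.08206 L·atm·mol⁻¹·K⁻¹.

T = (P + a/V_m²)(V_m − b)/R
P + a/V_m² = 68.1 + 2.249/(0.8209)² = 71.437 atm
V_m − b = 0.8209 − 0.04008 = 0.78082 L/mol
T = (71.437)(0.78082)/0.08206 = 679.7 K

T ≈ 679.7 K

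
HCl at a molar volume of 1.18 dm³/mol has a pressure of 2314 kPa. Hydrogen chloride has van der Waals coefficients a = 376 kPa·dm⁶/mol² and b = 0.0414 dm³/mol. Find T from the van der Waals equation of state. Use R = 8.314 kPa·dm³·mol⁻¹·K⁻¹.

T = (P + a/V_m²)(V_m − b)/R
P + a/V_m² = 2314 + 376/(1.18)² = 2584.0 kPa
V_m − b = 1.18 − 0.0414 = 1.1386 dm³/mol
T = (2584.0)(1.1386)/8.314 = 353.9 K

T ≈ 353.9 K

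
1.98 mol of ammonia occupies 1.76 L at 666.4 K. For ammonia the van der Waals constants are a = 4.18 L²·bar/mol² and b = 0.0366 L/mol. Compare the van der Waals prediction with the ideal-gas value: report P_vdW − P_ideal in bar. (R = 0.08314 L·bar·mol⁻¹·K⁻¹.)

Ideal: P_ideal = nRT/V = (1.98)(0.08314)(666.4)/1.76 = 62.3301 bar
vdW: P = nRT/(V − nb) − a n²/V² = 109.701/1.68753 − 16.3873/3.09760 = 65.0068 − 5.29032 = 59.7165 bar
ΔP = 59.7165 − 62.3301 = -2.614 bar

ΔP ≈ -2.614 bar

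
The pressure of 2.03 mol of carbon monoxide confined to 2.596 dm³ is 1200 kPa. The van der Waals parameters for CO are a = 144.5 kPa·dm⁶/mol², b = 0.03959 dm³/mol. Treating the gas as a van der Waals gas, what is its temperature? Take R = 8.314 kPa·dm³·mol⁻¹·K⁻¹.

T ≈ 192.0 K

T = (P + a n²/V²)(V − nb)/(nR)
P + a n²/V² = 1200 + (144.5)(2.03)²/(2.596)² = 1288.4 kPa
V − nb = 2.596 − (2.03)(0.03959) = 2.5156 dm³
T = (1288.4)(2.5156)/((2.03)(8.314)) = 192.0 K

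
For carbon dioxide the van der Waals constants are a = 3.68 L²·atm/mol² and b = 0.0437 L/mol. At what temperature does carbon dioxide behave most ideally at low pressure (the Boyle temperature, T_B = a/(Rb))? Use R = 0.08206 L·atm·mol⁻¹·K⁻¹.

T_B ≈ 1026 K

For a van der Waals gas the second virial coefficient B₂ = b − a/(RT) vanishes at T_B = a/(Rb).
T_B = 3.68/(0.08206×0.0437) = 3.68/0.0035860 = 1026 K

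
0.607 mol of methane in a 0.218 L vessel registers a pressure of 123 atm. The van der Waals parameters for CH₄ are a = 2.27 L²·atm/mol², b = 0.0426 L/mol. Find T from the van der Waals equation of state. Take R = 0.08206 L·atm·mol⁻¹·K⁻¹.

T ≈ 542.4 K

T = (P + a n²/V²)(V − nb)/(nR)
P + a n²/V² = 123 + (2.27)(0.607)²/(0.218)² = 140.60 atm
V − nb = 0.218 − (0.607)(0.0426) = 0.19214 L
T = (140.60)(0.19214)/((0.607)(0.08206)) = 542.4 K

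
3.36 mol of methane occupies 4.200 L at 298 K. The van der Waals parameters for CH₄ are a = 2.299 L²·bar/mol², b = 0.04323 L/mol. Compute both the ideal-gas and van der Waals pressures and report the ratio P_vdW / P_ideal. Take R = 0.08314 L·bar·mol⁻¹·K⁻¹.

P_vdW / P_ideal ≈ 0.9616

Ideal: P_ideal = nRT/V = (3.36)(0.08314)(298)/4.200 = 19.8206 bar
vdW: P = nRT/(V − nb) − a n²/V² = 83.2464/4.05475 − 25.9548/17.6400 = 20.5306 − 1.47136 = 19.0592 bar
Ratio = 19.0592/19.8206 = 0.9616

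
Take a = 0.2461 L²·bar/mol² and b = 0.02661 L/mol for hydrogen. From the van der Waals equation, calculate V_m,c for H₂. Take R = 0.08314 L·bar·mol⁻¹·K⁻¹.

For a van der Waals gas, V_m,c = 3b.
V_m,c = 3×0.02661 = 0.07983 L/mol

V_m,c ≈ 0.07983 L/mol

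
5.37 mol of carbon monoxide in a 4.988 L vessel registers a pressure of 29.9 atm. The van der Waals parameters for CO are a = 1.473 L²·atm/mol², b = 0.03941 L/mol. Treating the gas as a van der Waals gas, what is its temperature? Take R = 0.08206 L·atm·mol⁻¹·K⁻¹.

T ≈ 342.6 K

T = (P + a n²/V²)(V − nb)/(nR)
P + a n²/V² = 29.9 + (1.473)(5.37)²/(4.988)² = 31.607 atm
V − nb = 4.988 − (5.37)(0.03941) = 4.7764 L
T = (31.607)(4.7764)/((5.37)(0.08206)) = 342.6 K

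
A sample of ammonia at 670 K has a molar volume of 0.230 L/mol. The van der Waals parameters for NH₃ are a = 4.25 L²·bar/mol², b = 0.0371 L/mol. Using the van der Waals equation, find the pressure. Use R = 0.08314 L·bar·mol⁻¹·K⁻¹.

P ≈ 208.4 bar

P = RT/(V_m − b) − a/V_m²
RT/(V_m − b) = (0.08314)(670)/(0.230 − 0.0371) = 55.704/0.19290 = 288.77 bar
a/V_m² = 4.25/(0.230)² = 80.340 bar
P = 288.77 − 80.340 = 208.4 bar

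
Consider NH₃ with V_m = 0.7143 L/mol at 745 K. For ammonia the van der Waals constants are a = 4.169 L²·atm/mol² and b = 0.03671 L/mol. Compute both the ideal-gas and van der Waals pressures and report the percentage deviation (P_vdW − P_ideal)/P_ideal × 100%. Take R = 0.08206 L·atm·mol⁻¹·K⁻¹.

Ideal: P_ideal = RT/V_m = (0.08206)(745)/0.7143 = 85.5869 atm
vdW: P = RT/(V_m − b) − a/V_m² = 61.1347/0.677590 − 4.169/0.510224 = 90.2237 − 8.17092 = 82.0528 atm
% deviation = (82.0528 − 85.5869)/85.5869 × 100% = -4.13%

-4.13 %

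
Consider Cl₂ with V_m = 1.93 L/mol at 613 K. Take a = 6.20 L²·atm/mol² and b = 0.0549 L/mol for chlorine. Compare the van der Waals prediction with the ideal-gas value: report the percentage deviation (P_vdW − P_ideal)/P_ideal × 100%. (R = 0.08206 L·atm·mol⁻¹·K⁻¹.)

Ideal: P_ideal = RT/V_m = (0.08206)(613)/1.93 = 26.0636 atm
vdW: P = RT/(V_m − b) − a/V_m² = 50.3028/1.87510 − 6.20/3.72490 = 26.8267 − 1.66447 = 25.1622 atm
% deviation = (25.1622 − 26.0636)/26.0636 × 100% = -3.46%

-3.46 %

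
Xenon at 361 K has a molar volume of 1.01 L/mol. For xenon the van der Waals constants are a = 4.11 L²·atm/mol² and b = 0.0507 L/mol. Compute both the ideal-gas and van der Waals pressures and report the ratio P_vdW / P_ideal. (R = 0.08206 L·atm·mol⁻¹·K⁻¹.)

P_vdW / P_ideal ≈ 0.9155

Ideal: P_ideal = RT/V_m = (0.08206)(361)/1.01 = 29.3304 atm
vdW: P = RT/(V_m − b) − a/V_m² = 29.6237/0.959300 − 4.11/1.02010 = 30.8805 − 4.02902 = 26.8515 atm
Ratio = 26.8515/29.3304 = 0.9155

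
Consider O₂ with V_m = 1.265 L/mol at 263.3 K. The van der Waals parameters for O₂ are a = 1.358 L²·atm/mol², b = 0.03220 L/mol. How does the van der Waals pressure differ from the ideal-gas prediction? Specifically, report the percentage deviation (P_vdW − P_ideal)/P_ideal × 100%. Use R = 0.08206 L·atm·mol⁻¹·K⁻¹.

Ideal: P_ideal = RT/V_m = (0.08206)(263.3)/1.265 = 17.0802 atm
vdW: P = RT/(V_m − b) − a/V_m² = 21.6064/1.23280 − 1.358/1.60023 = 17.5263 − 0.848628 = 16.6777 atm
% deviation = (16.6777 − 17.0802)/17.0802 × 100% = -2.36%

-2.36 %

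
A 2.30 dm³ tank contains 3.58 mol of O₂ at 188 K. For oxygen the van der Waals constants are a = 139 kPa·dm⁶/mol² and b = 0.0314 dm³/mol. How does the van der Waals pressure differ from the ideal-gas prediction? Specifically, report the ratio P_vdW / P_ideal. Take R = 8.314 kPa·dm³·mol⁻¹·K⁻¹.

Ideal: P_ideal = nRT/V = (3.58)(8.314)(188)/2.30 = 2432.89 kPa
vdW: P = nRT/(V − nb) − a n²/V² = 5595.65/2.18759 − 1781.48/5.29000 = 2557.91 − 336.764 = 2221.15 kPa
Ratio = 2221.15/2432.89 = 0.9130

P_vdW / P_ideal ≈ 0.9130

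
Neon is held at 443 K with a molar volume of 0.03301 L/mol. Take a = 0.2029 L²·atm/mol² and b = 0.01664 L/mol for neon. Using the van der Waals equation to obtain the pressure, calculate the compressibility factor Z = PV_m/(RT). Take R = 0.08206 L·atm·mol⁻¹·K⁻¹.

Z ≈ 1.847

P = RT/(V_m − b) − a/V_m² = (0.08206)(443)/(0.03301 − 0.01664) − 0.2029/(0.03301)²
  = 36.353/0.016370 − 186.20 = 2220.7 − 186.20 = 2034.5 atm
Z = PV_m/(RT) = (2034.5)(0.03301)/((0.08206)(443)) = 67.159/36.353 = 1.847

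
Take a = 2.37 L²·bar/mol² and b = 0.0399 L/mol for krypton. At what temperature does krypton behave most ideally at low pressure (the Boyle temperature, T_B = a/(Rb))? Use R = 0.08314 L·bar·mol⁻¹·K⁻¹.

For a van der Waals gas the second virial coefficient B₂ = b − a/(RT) vanishes at T_B = a/(Rb).
T_B = 2.37/(0.08314×0.0399) = 2.37/0.0033173 = 714.4 K

T_B ≈ 714.4 K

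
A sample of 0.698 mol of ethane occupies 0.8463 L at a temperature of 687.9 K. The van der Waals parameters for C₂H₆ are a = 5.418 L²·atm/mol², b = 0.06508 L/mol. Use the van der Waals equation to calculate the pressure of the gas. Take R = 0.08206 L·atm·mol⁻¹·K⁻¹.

P = nRT/(V − nb) − a n²/V²
nRT/(V − nb) = (0.698)(0.08206)(687.9)/(0.8463 − 0.698×0.06508) = 39.401/0.80087 = 49.198 atm
a n²/V² = (5.418)(0.698)²/(0.8463)² = 3.6855 atm
P = 49.198 − 3.6855 = 45.51 atm

P ≈ 45.51 atm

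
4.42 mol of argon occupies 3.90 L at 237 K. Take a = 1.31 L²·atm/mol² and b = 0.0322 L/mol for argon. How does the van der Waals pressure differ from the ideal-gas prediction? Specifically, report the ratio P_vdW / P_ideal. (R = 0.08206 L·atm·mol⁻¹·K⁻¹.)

P_vdW / P_ideal ≈ 0.9615

Ideal: P_ideal = nRT/V = (4.42)(0.08206)(237)/3.90 = 22.0413 atm
vdW: P = nRT/(V − nb) − a n²/V² = 85.9611/3.75768 − 25.5927/15.2100 = 22.8761 − 1.68262 = 21.1935 atm
Ratio = 21.1935/22.0413 = 0.9615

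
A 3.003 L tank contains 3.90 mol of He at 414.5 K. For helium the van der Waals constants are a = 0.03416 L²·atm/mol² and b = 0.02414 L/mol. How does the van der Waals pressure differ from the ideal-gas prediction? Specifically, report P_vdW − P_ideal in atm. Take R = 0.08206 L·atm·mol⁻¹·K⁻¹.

ΔP ≈ 1.372 atm

Ideal: P_ideal = nRT/V = (3.90)(0.08206)(414.5)/3.003 = 44.1739 atm
vdW: P = nRT/(V − nb) − a n²/V² = 132.654/2.90885 − 0.519574/9.01801 = 45.6036 − 0.0576152 = 45.5460 atm
ΔP = 45.5460 − 44.1739 = 1.372 atm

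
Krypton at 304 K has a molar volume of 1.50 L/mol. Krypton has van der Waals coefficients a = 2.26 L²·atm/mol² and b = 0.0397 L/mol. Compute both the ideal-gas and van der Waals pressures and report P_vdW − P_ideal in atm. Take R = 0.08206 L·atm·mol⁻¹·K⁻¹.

ΔP ≈ -0.552 atm

Ideal: P_ideal = RT/V_m = (0.08206)(304)/1.50 = 16.6308 atm
vdW: P = RT/(V_m − b) − a/V_m² = 24.9462/1.46030 − 2.26/2.25000 = 17.0829 − 1.00444 = 16.0785 atm
ΔP = 16.0785 − 16.6308 = -0.552 atm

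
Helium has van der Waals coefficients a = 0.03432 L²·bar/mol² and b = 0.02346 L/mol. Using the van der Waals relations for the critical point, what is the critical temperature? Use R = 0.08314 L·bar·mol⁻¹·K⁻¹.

For a van der Waals gas, T_c = 8a/(27Rb).
T_c = 8×0.03432/(27×0.08314×0.02346) = 0.27456/0.052663 = 5.214 K

T_c ≈ 5.214 K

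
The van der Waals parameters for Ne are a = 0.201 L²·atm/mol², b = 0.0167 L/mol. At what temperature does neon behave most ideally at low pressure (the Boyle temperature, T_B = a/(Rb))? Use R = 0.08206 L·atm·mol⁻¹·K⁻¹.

For a van der Waals gas the second virial coefficient B₂ = b − a/(RT) vanishes at T_B = a/(Rb).
T_B = 0.201/(0.08206×0.0167) = 0.201/0.0013704 = 146.7 K

T_B ≈ 146.7 K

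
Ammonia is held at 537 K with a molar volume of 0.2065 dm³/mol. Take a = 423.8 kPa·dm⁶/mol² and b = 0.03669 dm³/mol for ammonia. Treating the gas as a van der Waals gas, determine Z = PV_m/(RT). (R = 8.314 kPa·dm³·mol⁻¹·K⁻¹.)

P = RT/(V_m − b) − a/V_m² = (8.314)(537)/(0.2065 − 0.03669) − 423.8/(0.2065)²
  = 4464.6/0.16981 − 9938.5 = 26292 − 9938.5 = 16354 kPa
Z = PV_m/(RT) = (16354)(0.2065)/((8.314)(537)) = 3377.1/4464.6 = 0.7564

Z ≈ 0.7564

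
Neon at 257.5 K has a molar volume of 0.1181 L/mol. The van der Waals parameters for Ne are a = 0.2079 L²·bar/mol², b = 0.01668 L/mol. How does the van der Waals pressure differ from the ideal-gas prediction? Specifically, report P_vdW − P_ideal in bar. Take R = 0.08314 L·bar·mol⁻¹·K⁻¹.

Ideal: P_ideal = RT/V_m = (0.08314)(257.5)/0.1181 = 181.275 bar
vdW: P = RT/(V_m − b) − a/V_m² = 21.4086/0.101420 − 0.2079/0.0139476 = 211.089 − 14.9058 = 196.183 bar
ΔP = 196.183 − 181.275 = 14.91 bar

ΔP ≈ 14.91 bar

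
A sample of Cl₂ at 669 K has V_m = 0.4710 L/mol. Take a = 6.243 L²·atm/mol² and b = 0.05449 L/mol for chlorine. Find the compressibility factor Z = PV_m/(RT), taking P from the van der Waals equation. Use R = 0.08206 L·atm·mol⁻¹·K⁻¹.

Z ≈ 0.8894

P = RT/(V_m − b) − a/V_m² = (0.08206)(669)/(0.4710 − 0.05449) − 6.243/(0.4710)²
  = 54.898/0.41651 − 28.142 = 131.80 − 28.142 = 103.66 atm
Z = PV_m/(RT) = (103.66)(0.4710)/((0.08206)(669)) = 48.824/54.898 = 0.8894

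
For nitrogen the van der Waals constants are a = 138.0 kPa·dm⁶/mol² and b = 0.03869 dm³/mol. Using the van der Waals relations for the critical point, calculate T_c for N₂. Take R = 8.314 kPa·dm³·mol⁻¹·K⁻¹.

T_c ≈ 127.1 K

For a van der Waals gas, T_c = 8a/(27Rb).
T_c = 8×138.0/(27×8.314×0.03869) = 1104.0/8.6851 = 127.1 K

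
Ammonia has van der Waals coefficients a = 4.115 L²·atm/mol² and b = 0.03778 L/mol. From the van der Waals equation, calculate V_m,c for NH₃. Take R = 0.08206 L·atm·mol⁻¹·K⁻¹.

For a van der Waals gas, V_m,c = 3b.
V_m,c = 3×0.03778 = 0.1133 L/mol

V_m,c ≈ 0.1133 L/mol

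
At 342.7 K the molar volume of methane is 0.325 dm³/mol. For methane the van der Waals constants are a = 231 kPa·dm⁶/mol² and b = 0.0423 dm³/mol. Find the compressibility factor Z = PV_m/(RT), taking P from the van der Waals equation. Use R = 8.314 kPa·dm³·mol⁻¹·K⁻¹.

Z ≈ 0.9002

P = RT/(V_m − b) − a/V_m² = (8.314)(342.7)/(0.325 − 0.0423) − 231/(0.325)²
  = 2849.2/0.28270 − 2187.0 = 10079 − 2187.0 = 7892 kPa
Z = PV_m/(RT) = (7892)(0.325)/((8.314)(342.7)) = 2564.9/2849.2 = 0.9002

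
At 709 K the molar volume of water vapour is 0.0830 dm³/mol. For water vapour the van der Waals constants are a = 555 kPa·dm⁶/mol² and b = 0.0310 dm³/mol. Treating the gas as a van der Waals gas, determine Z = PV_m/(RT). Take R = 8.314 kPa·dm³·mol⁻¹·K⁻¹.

P = RT/(V_m − b) − a/V_m² = (8.314)(709)/(0.0830 − 0.0310) − 555/(0.0830)²
  = 5894.6/0.052000 − 80563 = 113358 − 80563 = 32795 kPa
Z = PV_m/(RT) = (32795)(0.0830)/((8.314)(709)) = 2722.0/5894.6 = 0.4618

Z ≈ 0.4618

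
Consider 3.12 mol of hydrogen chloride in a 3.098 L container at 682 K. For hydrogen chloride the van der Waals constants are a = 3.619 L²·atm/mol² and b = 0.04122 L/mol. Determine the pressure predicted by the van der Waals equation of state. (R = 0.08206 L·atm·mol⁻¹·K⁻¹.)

P ≈ 55.13 atm

P = nRT/(V − nb) − a n²/V²
nRT/(V − nb) = (3.12)(0.08206)(682)/(3.098 − 3.12×0.04122) = 174.61/2.9694 = 58.803 atm
a n²/V² = (3.619)(3.12)²/(3.098)² = 3.6706 atm
P = 58.803 − 3.6706 = 55.13 atm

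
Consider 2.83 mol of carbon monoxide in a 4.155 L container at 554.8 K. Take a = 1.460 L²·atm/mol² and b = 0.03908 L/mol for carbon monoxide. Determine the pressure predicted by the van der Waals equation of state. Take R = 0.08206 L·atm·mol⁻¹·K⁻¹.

P ≈ 31.18 atm

P = nRT/(V − nb) − a n²/V²
nRT/(V − nb) = (2.83)(0.08206)(554.8)/(4.155 − 2.83×0.03908) = 128.84/4.0444 = 31.856 atm
a n²/V² = (1.460)(2.83)²/(4.155)² = 0.67730 atm
P = 31.856 − 0.67730 = 31.18 atm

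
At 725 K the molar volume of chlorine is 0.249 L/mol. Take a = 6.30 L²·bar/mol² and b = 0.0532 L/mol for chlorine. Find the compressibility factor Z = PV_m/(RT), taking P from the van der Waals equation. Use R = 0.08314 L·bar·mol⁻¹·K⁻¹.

P = RT/(V_m − b) − a/V_m² = (0.08314)(725)/(0.249 − 0.0532) − 6.30/(0.249)²
  = 60.277/0.19580 − 101.61 = 307.85 − 101.61 = 206.24 bar
Z = PV_m/(RT) = (206.24)(0.249)/((0.08314)(725)) = 51.354/60.277 = 0.8520

Z ≈ 0.8520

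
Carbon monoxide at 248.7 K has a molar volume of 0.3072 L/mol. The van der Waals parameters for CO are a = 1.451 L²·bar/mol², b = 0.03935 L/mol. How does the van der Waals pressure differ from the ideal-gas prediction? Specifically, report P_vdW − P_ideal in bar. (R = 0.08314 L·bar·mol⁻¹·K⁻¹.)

Ideal: P_ideal = RT/V_m = (0.08314)(248.7)/0.3072 = 67.3077 bar
vdW: P = RT/(V_m − b) − a/V_m² = 20.6769/0.267850 − 1.451/0.0943718 = 77.1958 − 15.3754 = 61.8204 bar
ΔP = 61.8204 − 67.3077 = -5.487 bar

ΔP ≈ -5.487 bar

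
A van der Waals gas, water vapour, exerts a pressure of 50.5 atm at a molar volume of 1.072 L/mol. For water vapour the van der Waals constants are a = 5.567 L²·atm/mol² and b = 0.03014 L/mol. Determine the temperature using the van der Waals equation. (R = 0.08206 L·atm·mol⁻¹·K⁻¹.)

T = (P + a/V_m²)(V_m − b)/R
P + a/V_m² = 50.5 + 5.567/(1.072)² = 55.344 atm
V_m − b = 1.072 − 0.03014 = 1.0419 L/mol
T = (55.344)(1.0419)/0.08206 = 702.7 K

T ≈ 702.7 K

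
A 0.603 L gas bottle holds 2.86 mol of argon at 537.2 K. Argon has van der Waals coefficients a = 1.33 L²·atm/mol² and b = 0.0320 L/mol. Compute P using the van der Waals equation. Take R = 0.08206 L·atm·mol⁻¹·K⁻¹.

P ≈ 216.6 atm

P = nRT/(V − nb) − a n²/V²
nRT/(V − nb) = (2.86)(0.08206)(537.2)/(0.603 − 2.86×0.0320) = 126.08/0.51148 = 246.50 atm
a n²/V² = (1.33)(2.86)²/(0.603)² = 29.919 atm
P = 246.50 − 29.919 = 216.6 atm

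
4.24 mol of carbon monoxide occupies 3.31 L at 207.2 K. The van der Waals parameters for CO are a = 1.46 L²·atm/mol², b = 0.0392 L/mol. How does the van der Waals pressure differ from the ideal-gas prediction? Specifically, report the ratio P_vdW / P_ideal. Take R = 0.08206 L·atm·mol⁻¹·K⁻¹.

Ideal: P_ideal = nRT/V = (4.24)(0.08206)(207.2)/3.31 = 21.7801 atm
vdW: P = nRT/(V − nb) − a n²/V² = 72.0920/3.14379 − 26.2473/10.9561 = 22.9316 − 2.39568 = 20.5359 atm
Ratio = 20.5359/21.7801 = 0.9429

P_vdW / P_ideal ≈ 0.9429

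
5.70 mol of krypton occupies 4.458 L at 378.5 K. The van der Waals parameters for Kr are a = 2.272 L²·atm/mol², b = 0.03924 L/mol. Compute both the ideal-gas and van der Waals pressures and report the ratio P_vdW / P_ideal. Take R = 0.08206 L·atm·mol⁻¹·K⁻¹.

P_vdW / P_ideal ≈ 0.9593

Ideal: P_ideal = nRT/V = (5.70)(0.08206)(378.5)/4.458 = 39.7130 atm
vdW: P = nRT/(V − nb) − a n²/V² = 177.040/4.23433 − 73.8173/19.8738 = 41.8106 − 3.71430 = 38.0963 atm
Ratio = 38.0963/39.7130 = 0.9593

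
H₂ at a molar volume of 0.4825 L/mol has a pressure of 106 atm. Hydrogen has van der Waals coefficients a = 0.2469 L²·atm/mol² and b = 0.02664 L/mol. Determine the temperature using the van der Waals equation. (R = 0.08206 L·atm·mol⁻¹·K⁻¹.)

T ≈ 594.7 K

T = (P + a/V_m²)(V_m − b)/R
P + a/V_m² = 106 + 0.2469/(0.4825)² = 107.06 atm
V_m − b = 0.4825 − 0.02664 = 0.45586 L/mol
T = (107.06)(0.45586)/0.08206 = 594.7 K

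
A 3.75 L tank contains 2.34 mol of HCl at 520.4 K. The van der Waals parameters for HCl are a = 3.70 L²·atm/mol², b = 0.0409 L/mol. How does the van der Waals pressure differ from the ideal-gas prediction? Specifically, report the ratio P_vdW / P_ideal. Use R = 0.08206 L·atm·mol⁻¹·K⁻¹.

Ideal: P_ideal = nRT/V = (2.34)(0.08206)(520.4)/3.75 = 26.6473 atm
vdW: P = nRT/(V − nb) − a n²/V² = 99.9274/3.65429 − 20.2597/14.0625 = 27.3452 − 1.44069 = 25.9045 atm
Ratio = 25.9045/26.6473 = 0.9721

P_vdW / P_ideal ≈ 0.9721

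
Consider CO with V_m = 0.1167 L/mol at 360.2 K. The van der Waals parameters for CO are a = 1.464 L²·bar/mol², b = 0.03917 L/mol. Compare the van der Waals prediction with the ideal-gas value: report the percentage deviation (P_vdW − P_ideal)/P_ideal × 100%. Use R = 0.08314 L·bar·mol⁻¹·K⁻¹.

Ideal: P_ideal = RT/V_m = (0.08314)(360.2)/0.1167 = 256.615 bar
vdW: P = RT/(V_m − b) − a/V_m² = 29.9470/0.0775300 − 1.464/0.0136189 = 386.263 − 107.498 = 278.765 bar
% deviation = (278.765 − 256.615)/256.615 × 100% = 8.63%

8.63 %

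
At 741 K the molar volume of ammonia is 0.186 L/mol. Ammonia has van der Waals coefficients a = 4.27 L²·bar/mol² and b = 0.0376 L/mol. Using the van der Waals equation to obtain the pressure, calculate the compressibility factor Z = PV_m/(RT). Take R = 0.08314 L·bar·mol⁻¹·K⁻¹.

P = RT/(V_m − b) − a/V_m² = (0.08314)(741)/(0.186 − 0.0376) − 4.27/(0.186)²
  = 61.607/0.14840 − 123.42 = 415.14 − 123.42 = 291.72 bar
Z = PV_m/(RT) = (291.72)(0.186)/((0.08314)(741)) = 54.260/61.607 = 0.8807

Z ≈ 0.8807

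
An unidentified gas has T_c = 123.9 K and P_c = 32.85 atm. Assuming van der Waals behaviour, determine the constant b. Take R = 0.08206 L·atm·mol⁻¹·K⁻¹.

From T_c = 8a/(27Rb) and P_c = a/(27b²): b = R T_c/(8 P_c).
b = (0.08206)(123.9)/(8×32.85) = 10.167/262.80 = 0.03869 L/mol

b ≈ 0.03869 L/mol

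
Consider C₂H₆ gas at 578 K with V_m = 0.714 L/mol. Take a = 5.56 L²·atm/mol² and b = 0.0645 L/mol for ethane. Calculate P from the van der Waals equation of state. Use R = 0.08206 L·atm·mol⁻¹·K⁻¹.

P = RT/(V_m − b) − a/V_m²
RT/(V_m − b) = (0.08206)(578)/(0.714 − 0.0645) = 47.431/0.64950 = 73.027 atm
a/V_m² = 5.56/(0.714)² = 10.906 atm
P = 73.027 − 10.906 = 62.12 atm

P ≈ 62.12 atm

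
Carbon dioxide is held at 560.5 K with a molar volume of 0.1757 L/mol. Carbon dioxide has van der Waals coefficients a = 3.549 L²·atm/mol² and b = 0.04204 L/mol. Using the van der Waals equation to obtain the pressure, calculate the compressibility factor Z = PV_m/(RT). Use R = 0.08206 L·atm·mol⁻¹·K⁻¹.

P = RT/(V_m − b) − a/V_m² = (0.08206)(560.5)/(0.1757 − 0.04204) − 3.549/(0.1757)²
  = 45.995/0.13366 − 114.96 = 344.12 − 114.96 = 229.16 atm
Z = PV_m/(RT) = (229.16)(0.1757)/((0.08206)(560.5)) = 40.263/45.995 = 0.8754

Z ≈ 0.8754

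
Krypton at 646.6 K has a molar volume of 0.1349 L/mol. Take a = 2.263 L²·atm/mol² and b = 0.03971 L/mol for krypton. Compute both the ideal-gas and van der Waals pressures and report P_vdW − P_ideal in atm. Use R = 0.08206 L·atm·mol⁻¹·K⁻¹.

Ideal: P_ideal = RT/V_m = (0.08206)(646.6)/0.1349 = 393.328 atm
vdW: P = RT/(V_m − b) − a/V_m² = 53.0600/0.0951900 − 2.263/0.0181980 = 557.411 − 124.354 = 433.057 atm
ΔP = 433.057 − 393.328 = 39.73 atm

ΔP ≈ 39.73 atm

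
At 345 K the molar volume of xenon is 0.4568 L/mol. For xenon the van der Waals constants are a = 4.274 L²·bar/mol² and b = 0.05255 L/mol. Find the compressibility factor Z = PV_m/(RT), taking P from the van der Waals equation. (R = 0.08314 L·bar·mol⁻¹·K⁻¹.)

Z ≈ 0.8038

P = RT/(V_m − b) − a/V_m² = (0.08314)(345)/(0.4568 − 0.05255) − 4.274/(0.4568)²
  = 28.683/0.40425 − 20.482 = 70.954 − 20.482 = 50.472 bar
Z = PV_m/(RT) = (50.472)(0.4568)/((0.08314)(345)) = 23.056/28.683 = 0.8038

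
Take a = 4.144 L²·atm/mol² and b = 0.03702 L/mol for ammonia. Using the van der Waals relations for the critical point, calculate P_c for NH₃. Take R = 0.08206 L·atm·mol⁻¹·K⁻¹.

P_c ≈ 112.0 atm

For a van der Waals gas, P_c = a/(27b²).
P_c = 4.144/(27×(0.03702)²) = 4.144/0.037003 = 112.0 atm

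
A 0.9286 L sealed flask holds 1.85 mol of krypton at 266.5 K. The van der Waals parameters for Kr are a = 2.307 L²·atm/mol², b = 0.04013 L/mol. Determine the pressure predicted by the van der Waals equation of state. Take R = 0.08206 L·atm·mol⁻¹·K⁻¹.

P = nRT/(V − nb) − a n²/V²
nRT/(V − nb) = (1.85)(0.08206)(266.5)/(0.9286 − 1.85×0.04013) = 40.458/0.85436 = 47.355 atm
a n²/V² = (2.307)(1.85)²/(0.9286)² = 9.1566 atm
P = 47.355 − 9.1566 = 38.20 atm

P ≈ 38.20 atm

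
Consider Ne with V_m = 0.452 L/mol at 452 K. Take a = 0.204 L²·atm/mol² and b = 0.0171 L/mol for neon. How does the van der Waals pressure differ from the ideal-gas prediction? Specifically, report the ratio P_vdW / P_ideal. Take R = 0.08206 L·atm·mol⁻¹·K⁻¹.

Ideal: P_ideal = RT/V_m = (0.08206)(452)/0.452 = 82.0600 atm
vdW: P = RT/(V_m − b) − a/V_m² = 37.0911/0.434900 − 0.204/0.204304 = 85.2865 − 0.998512 = 84.2880 atm
Ratio = 84.2880/82.0600 = 1.027

P_vdW / P_ideal ≈ 1.027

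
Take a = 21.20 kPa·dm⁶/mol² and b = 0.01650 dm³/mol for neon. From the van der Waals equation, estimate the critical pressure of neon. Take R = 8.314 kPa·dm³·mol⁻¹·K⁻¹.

P_c ≈ 2884 kPa

For a van der Waals gas, P_c = a/(27b²).
P_c = 21.20/(27×(0.01650)²) = 21.20/0.0073508 = 2884 kPa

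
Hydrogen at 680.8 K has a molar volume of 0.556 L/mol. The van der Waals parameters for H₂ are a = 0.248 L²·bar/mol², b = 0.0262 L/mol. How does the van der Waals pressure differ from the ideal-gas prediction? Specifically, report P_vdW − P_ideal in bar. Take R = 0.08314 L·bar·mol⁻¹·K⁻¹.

Ideal: P_ideal = RT/V_m = (0.08314)(680.8)/0.556 = 101.802 bar
vdW: P = RT/(V_m − b) − a/V_m² = 56.6017/0.529800 − 0.248/0.309136 = 106.836 − 0.802236 = 106.034 bar
ΔP = 106.034 − 101.802 = 4.23 bar

ΔP ≈ 4.23 bar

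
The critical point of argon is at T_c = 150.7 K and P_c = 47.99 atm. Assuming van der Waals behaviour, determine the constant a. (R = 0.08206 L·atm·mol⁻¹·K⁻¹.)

From T_c = 8a/(27Rb) and P_c = a/(27b²): a = 27 R² T_c²/(64 P_c).
a = 27×(0.08206)²×(150.7)²/(64×47.99) = 4129.1/3071.4 = 1.344 L²·atm/mol²

a ≈ 1.344 L²·atm/mol²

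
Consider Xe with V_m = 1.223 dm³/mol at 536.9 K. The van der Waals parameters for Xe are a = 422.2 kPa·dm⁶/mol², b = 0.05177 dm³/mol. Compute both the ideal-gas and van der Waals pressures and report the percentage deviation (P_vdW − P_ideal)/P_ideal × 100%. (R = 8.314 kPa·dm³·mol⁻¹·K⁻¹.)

-3.31 %

Ideal: P_ideal = RT/V_m = (8.314)(536.9)/1.223 = 3649.87 kPa
vdW: P = RT/(V_m − b) − a/V_m² = 4463.79/1.17123 − 422.2/1.49573 = 3811.20 − 282.270 = 3528.93 kPa
% deviation = (3528.93 − 3649.87)/3649.87 × 100% = -3.31%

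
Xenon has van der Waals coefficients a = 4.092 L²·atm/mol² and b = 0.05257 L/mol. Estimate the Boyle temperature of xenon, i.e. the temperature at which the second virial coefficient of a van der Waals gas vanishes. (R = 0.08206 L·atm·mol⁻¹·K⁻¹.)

T_B ≈ 948.6 K

For a van der Waals gas the second virial coefficient B₂ = b − a/(RT) vanishes at T_B = a/(Rb).
T_B = 4.092/(0.08206×0.05257) = 4.092/0.0043139 = 948.6 K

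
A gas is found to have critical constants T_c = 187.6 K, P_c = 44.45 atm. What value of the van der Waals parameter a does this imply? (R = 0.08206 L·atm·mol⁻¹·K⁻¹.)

From T_c = 8a/(27Rb) and P_c = a/(27b²): a = 27 R² T_c²/(64 P_c).
a = 27×(0.08206)²×(187.6)²/(64×44.45) = 6398.7/2844.8 = 2.249 L²·atm/mol²

a ≈ 2.249 L²·atm/mol²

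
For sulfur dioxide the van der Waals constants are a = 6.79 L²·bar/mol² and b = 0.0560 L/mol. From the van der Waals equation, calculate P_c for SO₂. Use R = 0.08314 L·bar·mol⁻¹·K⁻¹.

P_c ≈ 80.19 bar

For a van der Waals gas, P_c = a/(27b²).
P_c = 6.79/(27×(0.0560)²) = 6.79/0.084672 = 80.19 bar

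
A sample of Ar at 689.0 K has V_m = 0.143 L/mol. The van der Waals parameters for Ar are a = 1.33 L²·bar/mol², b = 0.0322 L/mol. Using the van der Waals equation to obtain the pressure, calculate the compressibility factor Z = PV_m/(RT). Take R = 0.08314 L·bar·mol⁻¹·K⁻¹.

Z ≈ 1.128

P = RT/(V_m − b) − a/V_m² = (0.08314)(689.0)/(0.143 − 0.0322) − 1.33/(0.143)²
  = 57.283/0.11080 − 65.040 = 516.99 − 65.040 = 451.95 bar
Z = PV_m/(RT) = (451.95)(0.143)/((0.08314)(689.0)) = 64.629/57.283 = 1.128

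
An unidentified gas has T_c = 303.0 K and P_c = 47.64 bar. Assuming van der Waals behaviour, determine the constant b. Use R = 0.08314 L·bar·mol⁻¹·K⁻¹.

From T_c = 8a/(27Rb) and P_c = a/(27b²): b = R T_c/(8 P_c).
b = (0.08314)(303.0)/(8×47.64) = 25.191/381.12 = 0.06610 L/mol

b ≈ 0.06610 L/mol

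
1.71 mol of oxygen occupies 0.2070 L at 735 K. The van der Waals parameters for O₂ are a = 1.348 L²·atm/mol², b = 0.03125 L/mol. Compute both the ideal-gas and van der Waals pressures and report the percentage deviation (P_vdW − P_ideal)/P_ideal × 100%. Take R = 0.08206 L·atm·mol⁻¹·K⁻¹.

Ideal: P_ideal = nRT/V = (1.71)(0.08206)(735)/0.2070 = 498.247 atm
vdW: P = nRT/(V − nb) − a n²/V² = 103.137/0.153563 − 3.94169/0.0428490 = 671.627 − 91.9902 = 579.637 atm
% deviation = (579.637 − 498.247)/498.247 × 100% = 16.34%

16.34 %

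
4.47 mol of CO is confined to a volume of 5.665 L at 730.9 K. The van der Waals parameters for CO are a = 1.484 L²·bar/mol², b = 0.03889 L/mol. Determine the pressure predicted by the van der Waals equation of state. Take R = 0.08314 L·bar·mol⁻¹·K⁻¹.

P ≈ 48.54 bar

P = nRT/(V − nb) − a n²/V²
nRT/(V − nb) = (4.47)(0.08314)(730.9)/(5.665 − 4.47×0.03889) = 271.63/5.4912 = 49.466 bar
a n²/V² = (1.484)(4.47)²/(5.665)² = 0.92395 bar
P = 49.466 − 0.92395 = 48.54 bar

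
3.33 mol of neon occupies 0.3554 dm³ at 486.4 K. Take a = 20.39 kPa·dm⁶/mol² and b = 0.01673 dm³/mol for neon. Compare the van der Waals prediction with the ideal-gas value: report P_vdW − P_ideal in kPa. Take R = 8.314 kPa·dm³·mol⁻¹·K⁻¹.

Ideal: P_ideal = nRT/V = (3.33)(8.314)(486.4)/0.3554 = 37890.5 kPa
vdW: P = nRT/(V − nb) − a n²/V² = 13466.3/0.299689 − 226.103/0.126309 = 44934.2 − 1790.08 = 43144.1 kPa
ΔP = 43144.1 − 37890.5 = 5254 kPa

ΔP ≈ 5254 kPa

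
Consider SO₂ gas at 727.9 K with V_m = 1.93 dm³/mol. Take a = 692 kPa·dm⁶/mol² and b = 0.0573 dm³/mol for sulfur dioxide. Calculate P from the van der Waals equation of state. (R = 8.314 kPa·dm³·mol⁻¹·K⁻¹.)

P ≈ 3046 kPa

P = RT/(V_m − b) − a/V_m²
RT/(V_m − b) = (8.314)(727.9)/(1.93 − 0.0573) = 6051.8/1.8727 = 3231.6 kPa
a/V_m² = 692/(1.93)² = 185.78 kPa
P = 3231.6 − 185.78 = 3046 kPa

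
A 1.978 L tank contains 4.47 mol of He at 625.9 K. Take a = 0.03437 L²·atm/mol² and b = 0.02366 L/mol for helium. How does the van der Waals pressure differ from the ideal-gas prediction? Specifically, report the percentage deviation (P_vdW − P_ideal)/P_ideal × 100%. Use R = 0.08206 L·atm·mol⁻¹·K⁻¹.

Ideal: P_ideal = nRT/V = (4.47)(0.08206)(625.9)/1.978 = 116.069 atm
vdW: P = nRT/(V − nb) − a n²/V² = 229.585/1.87224 − 0.686744/3.91248 = 122.626 − 0.175527 = 122.450 atm
% deviation = (122.450 − 116.069)/116.069 × 100% = 5.50%

5.50 %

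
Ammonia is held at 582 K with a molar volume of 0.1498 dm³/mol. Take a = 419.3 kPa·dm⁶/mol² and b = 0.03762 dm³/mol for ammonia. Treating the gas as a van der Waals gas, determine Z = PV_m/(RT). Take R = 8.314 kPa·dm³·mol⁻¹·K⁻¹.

P = RT/(V_m − b) − a/V_m² = (8.314)(582)/(0.1498 − 0.03762) − 419.3/(0.1498)²
  = 4838.7/0.11218 − 18685 = 43133 − 18685 = 24448 kPa
Z = PV_m/(RT) = (24448)(0.1498)/((8.314)(582)) = 3662.3/4838.7 = 0.7569

Z ≈ 0.7569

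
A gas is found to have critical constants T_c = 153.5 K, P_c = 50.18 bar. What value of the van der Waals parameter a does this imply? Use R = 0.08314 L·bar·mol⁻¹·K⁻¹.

From T_c = 8a/(27Rb) and P_c = a/(27b²): a = 27 R² T_c²/(64 P_c).
a = 27×(0.08314)²×(153.5)²/(64×50.18) = 4397.4/3211.5 = 1.369 L²·bar/mol²

a ≈ 1.369 L²·bar/mol²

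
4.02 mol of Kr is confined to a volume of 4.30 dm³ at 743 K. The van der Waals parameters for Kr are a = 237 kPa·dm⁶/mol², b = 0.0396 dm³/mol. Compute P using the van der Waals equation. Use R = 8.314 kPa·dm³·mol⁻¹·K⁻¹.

P = nRT/(V − nb) − a n²/V²
nRT/(V − nb) = (4.02)(8.314)(743)/(4.30 − 4.02×0.0396) = 24833/4.1408 = 5997.2 kPa
a n²/V² = (237)(4.02)²/(4.30)² = 207.14 kPa
P = 5997.2 − 207.14 = 5790 kPa

P ≈ 5790 kPa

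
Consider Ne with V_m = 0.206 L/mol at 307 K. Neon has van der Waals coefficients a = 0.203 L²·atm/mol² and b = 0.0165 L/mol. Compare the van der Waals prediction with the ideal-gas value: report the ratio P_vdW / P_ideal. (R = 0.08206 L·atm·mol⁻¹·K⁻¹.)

Ideal: P_ideal = RT/V_m = (0.08206)(307)/0.206 = 122.293 atm
vdW: P = RT/(V_m − b) − a/V_m² = 25.1924/0.189500 − 0.203/0.0424360 = 132.941 − 4.78367 = 128.157 atm
Ratio = 128.157/122.293 = 1.048

P_vdW / P_ideal ≈ 1.048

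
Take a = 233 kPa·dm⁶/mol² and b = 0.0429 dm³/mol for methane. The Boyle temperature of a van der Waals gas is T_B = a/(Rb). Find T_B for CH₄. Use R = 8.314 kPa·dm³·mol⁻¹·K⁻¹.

T_B ≈ 653.3 K

For a van der Waals gas the second virial coefficient B₂ = b − a/(RT) vanishes at T_B = a/(Rb).
T_B = 233/(8.314×0.0429) = 233/0.35667 = 653.3 K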